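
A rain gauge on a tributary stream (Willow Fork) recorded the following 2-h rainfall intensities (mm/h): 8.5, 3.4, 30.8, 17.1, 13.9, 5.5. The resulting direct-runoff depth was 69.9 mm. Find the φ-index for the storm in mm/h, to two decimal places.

Only the 3 blocks with intensity above φ contribute runoff: 30.8, 17.1, 13.9 mm/h.
Σ(I−φ)·Δt = d  ⇒  (30.8+17.1+13.9 − 3φ)·2 = 69.9
φ = (61.80 − 69.9/2) / 3 = 8.95 mm/h.

φ ≈ 8.95 mm/h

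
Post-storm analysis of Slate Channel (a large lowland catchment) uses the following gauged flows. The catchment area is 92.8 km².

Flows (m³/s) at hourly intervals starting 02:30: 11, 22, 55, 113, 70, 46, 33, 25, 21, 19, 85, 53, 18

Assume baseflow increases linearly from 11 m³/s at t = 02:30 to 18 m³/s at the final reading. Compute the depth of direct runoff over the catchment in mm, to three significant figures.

d ≈ 14.8 mm

Direct runoff: 0.00, 10.42, 42.83, 100.25, 56.67, 32.08, 18.50, 9.92, 5.33, 2.75, 68.17, 35.58, 0.00 m³/s; ΣQ_DR = 382.5 m³/s.
V = ΣQ_DR · Δt = 382.5 × 3600 s = 1.377 × 10^6 m³.
Over A = 92.8 km², depth = V / A = 14.8 mm.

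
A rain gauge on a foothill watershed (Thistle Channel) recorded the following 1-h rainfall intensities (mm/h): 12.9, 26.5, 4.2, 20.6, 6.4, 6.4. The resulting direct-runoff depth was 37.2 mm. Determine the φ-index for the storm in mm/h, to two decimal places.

Only the 3 blocks with intensity above φ contribute runoff: 12.9, 26.5, 20.6 mm/h.
Σ(I−φ)·Δt = d  ⇒  (12.9+26.5+20.6 − 3φ)·1 = 37.2
φ = (60.00 − 37.2/1) / 3 = 7.60 mm/h.

φ ≈ 7.60 mm/h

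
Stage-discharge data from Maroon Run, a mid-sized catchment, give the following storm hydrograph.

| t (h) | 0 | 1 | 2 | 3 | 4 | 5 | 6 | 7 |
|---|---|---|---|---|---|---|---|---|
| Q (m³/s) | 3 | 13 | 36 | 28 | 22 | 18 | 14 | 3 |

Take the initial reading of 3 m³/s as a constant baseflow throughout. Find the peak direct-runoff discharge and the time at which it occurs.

Subtracting baseflow gives direct-runoff ordinates: 0.0, 10.0, 33.0, 25.0, 19.0, 15.0, 11.0, 0.0 m³/s.
The maximum is 33.0 m³/s, occurring at the reading for t = 2 h.

Q_p = 33.0 m³/s at t = 2 h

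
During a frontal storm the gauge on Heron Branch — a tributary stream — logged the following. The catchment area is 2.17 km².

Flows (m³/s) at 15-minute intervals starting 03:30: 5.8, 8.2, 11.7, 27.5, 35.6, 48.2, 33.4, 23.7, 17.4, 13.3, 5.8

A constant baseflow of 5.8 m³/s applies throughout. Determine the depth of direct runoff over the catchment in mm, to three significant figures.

d ≈ 69.2 mm

Direct runoff: 0.0, 2.4, 5.9, 21.7, 29.8, 42.4, 27.6, 17.9, 11.6, 7.5, 0.0 m³/s; ΣQ_DR = 166.8 m³/s.
V = ΣQ_DR · Δt = 166.8 × 900 s = 1.501 × 10^5 m³.
Over A = 2.17 km², depth = V / A = 69.2 mm.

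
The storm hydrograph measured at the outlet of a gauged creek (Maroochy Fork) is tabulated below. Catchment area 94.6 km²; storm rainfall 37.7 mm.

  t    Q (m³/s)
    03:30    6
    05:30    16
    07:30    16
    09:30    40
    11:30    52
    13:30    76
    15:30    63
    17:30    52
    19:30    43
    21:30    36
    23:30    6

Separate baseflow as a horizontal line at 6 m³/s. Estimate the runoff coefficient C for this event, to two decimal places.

C ≈ 0.69

ΣQ_DR = 340.0 m³/s; V = ΣQ_DR·Δt = 2.448 × 10^6 m³.
Runoff depth d = V / A = 25.88 mm.
C = d / P = 25.88 / 37.7 = 0.69.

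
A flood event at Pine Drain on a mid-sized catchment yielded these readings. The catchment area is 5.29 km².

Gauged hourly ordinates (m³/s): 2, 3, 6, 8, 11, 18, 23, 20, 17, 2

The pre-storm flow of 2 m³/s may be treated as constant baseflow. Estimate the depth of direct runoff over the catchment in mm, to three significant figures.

d ≈ 61.2 mm

Direct runoff: 0.0, 1.0, 4.0, 6.0, 9.0, 16.0, 21.0, 18.0, 15.0, 0.0 m³/s; ΣQ_DR = 90.00 m³/s.
V = ΣQ_DR · Δt = 90.00 × 3600 s = 3.240 × 10^5 m³.
Over A = 5.29 km², depth = V / A = 61.2 mm.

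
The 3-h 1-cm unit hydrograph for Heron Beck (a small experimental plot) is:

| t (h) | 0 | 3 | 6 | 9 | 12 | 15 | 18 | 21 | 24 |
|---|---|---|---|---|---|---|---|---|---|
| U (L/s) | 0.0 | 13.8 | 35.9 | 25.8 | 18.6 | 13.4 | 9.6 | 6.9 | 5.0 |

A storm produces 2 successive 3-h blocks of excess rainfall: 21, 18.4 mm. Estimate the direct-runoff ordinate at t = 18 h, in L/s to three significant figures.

By discrete convolution, Q_j = Σ (P_i / 10 mm) · U_{j−i}.
At t = 18 h (j=6): Q = (21/10)·9.6 + (18.4/10)·13.4 = 44.8 L/s.

Q ≈ 44.8 L/s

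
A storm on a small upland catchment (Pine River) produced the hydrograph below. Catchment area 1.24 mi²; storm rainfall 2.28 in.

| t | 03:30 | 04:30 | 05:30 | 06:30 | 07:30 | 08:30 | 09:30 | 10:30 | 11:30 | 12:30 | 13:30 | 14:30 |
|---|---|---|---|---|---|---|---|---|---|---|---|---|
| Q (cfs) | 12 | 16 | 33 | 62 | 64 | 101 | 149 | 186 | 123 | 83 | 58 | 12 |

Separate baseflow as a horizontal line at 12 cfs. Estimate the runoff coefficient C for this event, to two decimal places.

C ≈ 0.41

ΣQ_DR = 755.0 cfs; V = ΣQ_DR·Δt = 2.718 × 10^6 ft³.
Runoff depth d = V / A = 0.9435 in.
C = d / P = 0.9435 / 2.28 = 0.41.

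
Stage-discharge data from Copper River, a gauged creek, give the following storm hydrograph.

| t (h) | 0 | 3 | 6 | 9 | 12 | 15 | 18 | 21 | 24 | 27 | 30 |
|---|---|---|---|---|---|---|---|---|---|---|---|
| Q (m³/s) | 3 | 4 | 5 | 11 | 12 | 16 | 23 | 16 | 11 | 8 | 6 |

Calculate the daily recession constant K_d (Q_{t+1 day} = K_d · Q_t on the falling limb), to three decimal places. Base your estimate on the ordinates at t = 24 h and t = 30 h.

Between t = 24 h and t = 30 h the flow falls from 11 to 6 m³/s over 2×3 h = 6 h.
Per-interval ratio K = (6/11)^(1/2) = 0.7385; K_d = K^(24/3) = 0.089.

K_d ≈ 0.089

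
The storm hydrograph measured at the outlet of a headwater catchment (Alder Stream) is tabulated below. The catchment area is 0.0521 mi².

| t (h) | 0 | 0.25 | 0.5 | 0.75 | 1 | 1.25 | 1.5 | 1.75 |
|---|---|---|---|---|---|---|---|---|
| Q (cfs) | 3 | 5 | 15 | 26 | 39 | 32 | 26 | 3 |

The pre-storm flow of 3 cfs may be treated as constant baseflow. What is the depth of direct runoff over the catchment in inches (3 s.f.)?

Direct runoff: 0.0, 2.0, 12.0, 23.0, 36.0, 29.0, 23.0, 0.0 cfs; ΣQ_DR = 125.0 cfs.
V = ΣQ_DR · Δt = 125.0 × 900 s = 1.125 × 10^5 ft³.
Over A = 0.0521 mi², depth = V / A = 0.929 in.

d ≈ 0.929 in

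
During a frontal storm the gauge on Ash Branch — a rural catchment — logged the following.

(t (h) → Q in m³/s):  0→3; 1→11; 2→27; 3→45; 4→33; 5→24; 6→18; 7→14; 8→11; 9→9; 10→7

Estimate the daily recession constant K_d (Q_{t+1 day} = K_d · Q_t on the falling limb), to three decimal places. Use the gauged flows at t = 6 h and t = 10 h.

K_d ≈ 0.003

Between t = 6 h and t = 10 h the flow falls from 18 to 7 m³/s over 4×1 h = 4 h.
Per-interval ratio K = (7/18)^(1/4) = 0.7897; K_d = K^(24/1) = 0.003.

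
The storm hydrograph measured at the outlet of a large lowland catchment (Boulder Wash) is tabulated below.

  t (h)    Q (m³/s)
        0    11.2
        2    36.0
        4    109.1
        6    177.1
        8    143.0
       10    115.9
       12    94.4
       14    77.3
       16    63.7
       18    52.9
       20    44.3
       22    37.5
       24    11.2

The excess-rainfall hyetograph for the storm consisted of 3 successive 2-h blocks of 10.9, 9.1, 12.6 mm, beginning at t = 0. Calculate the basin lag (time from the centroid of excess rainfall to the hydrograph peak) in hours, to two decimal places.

t_L ≈ 2.90 h

Centroid of excess rainfall: t_c = Σ P_i·t̄_i / ΣP_i = 3.1043 h (block centres at 1, 3, 5 h).
Hydrograph peak occurs at t = 6 h, so basin lag t_L = 6 − 3.1043 = 2.90 h.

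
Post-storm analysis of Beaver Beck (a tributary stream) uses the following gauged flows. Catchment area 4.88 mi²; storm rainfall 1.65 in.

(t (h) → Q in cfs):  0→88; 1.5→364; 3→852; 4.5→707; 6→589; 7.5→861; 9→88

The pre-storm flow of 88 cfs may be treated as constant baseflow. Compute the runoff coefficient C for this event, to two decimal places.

C ≈ 0.85

ΣQ_DR = 2933 cfs; V = ΣQ_DR·Δt = 1.584 × 10^7 ft³.
Runoff depth d = V / A = 1.397 in.
C = d / P = 1.397 / 1.65 = 0.85.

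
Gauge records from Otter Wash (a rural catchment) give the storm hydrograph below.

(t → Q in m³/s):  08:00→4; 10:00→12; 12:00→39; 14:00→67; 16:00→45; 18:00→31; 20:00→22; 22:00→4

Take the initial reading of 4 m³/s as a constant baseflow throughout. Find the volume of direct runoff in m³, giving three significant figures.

V ≈ 1.38 × 10^6 m³

Direct-runoff ordinates (Q − Q_b): 0.0, 8.0, 35.0, 63.0, 41.0, 27.0, 18.0, 0.0 m³/s.
ΣQ_DR = 192.0 m³/s.
With Δt = 2 h = 7200 s, V = ΣQ_DR · Δt = 192.0 × 7200 = 1.38 × 10^6 m³.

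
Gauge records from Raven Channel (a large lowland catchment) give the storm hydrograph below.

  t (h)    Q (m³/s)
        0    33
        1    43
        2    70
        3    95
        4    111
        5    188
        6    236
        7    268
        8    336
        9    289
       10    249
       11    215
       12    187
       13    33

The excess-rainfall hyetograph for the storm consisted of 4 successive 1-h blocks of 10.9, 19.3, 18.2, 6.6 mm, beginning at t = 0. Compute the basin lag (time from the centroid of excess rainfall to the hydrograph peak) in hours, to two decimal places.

t_L ≈ 6.13 h

Centroid of excess rainfall: t_c = Σ P_i·t̄_i / ΣP_i = 1.8727 h (block centres at 0.5, 1.5, 2.5, 3.5 h).
Hydrograph peak occurs at t = 8 h, so basin lag t_L = 8 − 1.8727 = 6.13 h.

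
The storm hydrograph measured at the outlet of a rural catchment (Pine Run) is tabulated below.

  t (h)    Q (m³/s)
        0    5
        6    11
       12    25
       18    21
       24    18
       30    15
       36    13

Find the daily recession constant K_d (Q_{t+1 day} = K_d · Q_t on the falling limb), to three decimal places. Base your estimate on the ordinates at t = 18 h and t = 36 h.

K_d ≈ 0.528

Between t = 18 h and t = 36 h the flow falls from 21 to 13 m³/s over 3×6 h = 18 h.
Per-interval ratio K = (13/21)^(1/3) = 0.8523; K_d = K^(24/6) = 0.528.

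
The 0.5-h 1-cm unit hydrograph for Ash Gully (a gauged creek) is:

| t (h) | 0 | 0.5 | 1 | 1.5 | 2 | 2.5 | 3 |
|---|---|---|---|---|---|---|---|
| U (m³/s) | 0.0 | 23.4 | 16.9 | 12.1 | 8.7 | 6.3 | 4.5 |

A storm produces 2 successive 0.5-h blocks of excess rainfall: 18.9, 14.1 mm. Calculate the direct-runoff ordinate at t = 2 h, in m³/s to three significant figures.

By discrete convolution, Q_j = Σ (P_i / 10 mm) · U_{j−i}.
At t = 2 h (j=4): Q = (18.9/10)·8.7 + (14.1/10)·12.1 = 33.5 m³/s.

Q ≈ 33.5 m³/s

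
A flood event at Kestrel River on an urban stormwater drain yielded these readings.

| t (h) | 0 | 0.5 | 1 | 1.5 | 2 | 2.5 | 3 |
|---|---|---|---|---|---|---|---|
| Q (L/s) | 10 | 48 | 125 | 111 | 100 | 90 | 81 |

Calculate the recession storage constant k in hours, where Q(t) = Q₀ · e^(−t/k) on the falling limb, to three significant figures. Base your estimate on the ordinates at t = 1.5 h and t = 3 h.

On the falling limb, Q drops from 111 to 81 L/s between t = 1.5 h and t = 3 h (Δt = 1.5 h).
k = −Δt / ln(Q₂/Q₁) = −1.5 / ln(81/111) = 4.76 h.

k ≈ 4.76 h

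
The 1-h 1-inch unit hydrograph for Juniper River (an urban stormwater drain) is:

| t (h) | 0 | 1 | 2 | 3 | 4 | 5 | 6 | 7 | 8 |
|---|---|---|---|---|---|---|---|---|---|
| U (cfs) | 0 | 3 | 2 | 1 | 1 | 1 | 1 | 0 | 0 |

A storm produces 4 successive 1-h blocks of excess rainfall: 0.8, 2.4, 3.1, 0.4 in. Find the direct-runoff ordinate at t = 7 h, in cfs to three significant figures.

Q ≈ 5.90 cfs

By discrete convolution, Q_j = Σ (P_i / 1 in) · U_{j−i}.
At t = 7 h (j=7): Q = (0.8/1)·0 + (2.4/1)·1 + (3.1/1)·1 + (0.4/1)·1 = 5.90 cfs.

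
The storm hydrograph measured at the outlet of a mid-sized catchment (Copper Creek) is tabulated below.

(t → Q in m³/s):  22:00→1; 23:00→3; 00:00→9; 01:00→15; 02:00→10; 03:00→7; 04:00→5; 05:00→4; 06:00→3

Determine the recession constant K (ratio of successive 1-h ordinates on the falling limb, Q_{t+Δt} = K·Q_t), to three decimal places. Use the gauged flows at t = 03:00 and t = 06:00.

Using the recession-limb readings at t = 03:00 and t = 06:00: Q falls from 7 to 3 m³/s over 3 intervals.
K = (Q₂/Q₁)^(1/3) = (3/7)^(1/3) = 0.754.

K ≈ 0.754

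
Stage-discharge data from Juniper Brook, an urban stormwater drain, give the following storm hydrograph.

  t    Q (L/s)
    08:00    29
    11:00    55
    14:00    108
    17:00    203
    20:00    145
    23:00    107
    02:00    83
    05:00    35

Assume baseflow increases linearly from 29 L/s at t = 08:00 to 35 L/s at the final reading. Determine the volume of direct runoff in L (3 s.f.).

Direct-runoff ordinates (Q − Q_b): 0.00, 25.14, 77.29, 171.43, 112.57, 73.71, 48.86, 0.00 L/s.
ΣQ_DR = 509.0 L/s.
With Δt = 3 h = 10800 s, V = ΣQ_DR · Δt = 509.0 × 10800 = 5.50 × 10^6 L.

V ≈ 5.50 × 10^6 L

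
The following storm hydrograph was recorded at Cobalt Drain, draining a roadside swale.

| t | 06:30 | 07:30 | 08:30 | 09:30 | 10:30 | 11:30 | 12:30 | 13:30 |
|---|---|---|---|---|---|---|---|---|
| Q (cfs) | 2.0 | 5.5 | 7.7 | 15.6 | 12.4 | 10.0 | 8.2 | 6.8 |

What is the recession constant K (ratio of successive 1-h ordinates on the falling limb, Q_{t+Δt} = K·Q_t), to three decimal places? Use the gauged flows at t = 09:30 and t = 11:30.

K ≈ 0.801

Using the recession-limb readings at t = 09:30 and t = 11:30: Q falls from 15.6 to 10.0 cfs over 2 intervals.
K = (Q₂/Q₁)^(1/2) = (10.0/15.6)^(1/2) = 0.801.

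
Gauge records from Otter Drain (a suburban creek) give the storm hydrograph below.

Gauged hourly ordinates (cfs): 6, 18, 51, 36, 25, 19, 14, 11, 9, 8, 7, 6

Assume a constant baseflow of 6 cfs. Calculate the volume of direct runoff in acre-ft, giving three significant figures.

V ≈ 11.4 acre-ft

Direct-runoff ordinates (Q − Q_b): 0.0, 12.0, 45.0, 30.0, 19.0, 13.0, 8.0, 5.0, 3.0, 2.0, 1.0, 0.0 cfs.
ΣQ_DR = 138.0 cfs.
With Δt = 1 h = 3600 s, V = ΣQ_DR · Δt = 138.0 × 3600 = 4.97 × 10^5 ft³ = 11.4 acre-ft.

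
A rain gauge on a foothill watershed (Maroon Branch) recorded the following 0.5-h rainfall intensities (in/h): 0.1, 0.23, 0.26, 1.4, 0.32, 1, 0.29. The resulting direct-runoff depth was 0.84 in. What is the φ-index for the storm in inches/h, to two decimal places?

φ ≈ 0.36 in/h

Only the 2 blocks with intensity above φ contribute runoff: 1.4, 1 in/h.
Σ(I−φ)·Δt = d  ⇒  (1.4+1 − 2φ)·0.5 = 0.84
φ = (2.400 − 0.84/0.5) / 2 = 0.36 in/h.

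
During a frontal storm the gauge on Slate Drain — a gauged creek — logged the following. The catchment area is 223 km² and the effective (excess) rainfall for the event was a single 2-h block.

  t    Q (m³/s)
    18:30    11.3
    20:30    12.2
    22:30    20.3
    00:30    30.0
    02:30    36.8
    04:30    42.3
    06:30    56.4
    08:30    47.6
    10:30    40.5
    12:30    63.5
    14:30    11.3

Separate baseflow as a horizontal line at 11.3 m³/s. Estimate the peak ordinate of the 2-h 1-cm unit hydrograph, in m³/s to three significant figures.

U_p ≈ 65.2 m³/s

Direct runoff: 0.0, 0.9, 9.0, 18.7, 25.5, 31.0, 45.1, 36.3, 29.2, 52.2, 0.0 m³/s; ΣQ_DR = 247.9 m³/s, peak = 52.2 m³/s.
Runoff depth d = ΣQ_DR·Δt / A = 247.9 × 7200 / (223 km²) = 8.004 mm.
The 1-cm UH is the DRH scaled by (10 mm)/d, so U_p = 52.2 × 10/8.004 = 65.2 m³/s.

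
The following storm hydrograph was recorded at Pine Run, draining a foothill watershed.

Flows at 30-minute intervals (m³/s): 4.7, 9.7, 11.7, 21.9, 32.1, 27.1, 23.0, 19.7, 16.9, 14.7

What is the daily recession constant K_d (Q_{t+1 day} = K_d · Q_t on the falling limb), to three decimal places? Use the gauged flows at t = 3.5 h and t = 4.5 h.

K_d ≈ 0.001

Between t = 3.5 h and t = 4.5 h the flow falls from 19.7 to 14.7 m³/s over 2×0.5 h = 1 h.
Per-interval ratio K = (14.7/19.7)^(1/2) = 0.8638; K_d = K^(24/0.5) = 0.001.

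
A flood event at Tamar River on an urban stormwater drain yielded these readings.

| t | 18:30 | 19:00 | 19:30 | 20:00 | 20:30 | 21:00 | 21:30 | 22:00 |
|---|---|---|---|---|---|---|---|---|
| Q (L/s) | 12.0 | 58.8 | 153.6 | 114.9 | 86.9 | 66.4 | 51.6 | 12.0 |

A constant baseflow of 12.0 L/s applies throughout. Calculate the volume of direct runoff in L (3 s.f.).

Direct-runoff ordinates (Q − Q_b): 0.0, 46.8, 141.6, 102.9, 74.9, 54.4, 39.6, 0.0 L/s.
ΣQ_DR = 460.2 L/s.
With Δt = 0.5 h = 1800 s, V = ΣQ_DR · Δt = 460.2 × 1800 = 8.28 × 10^5 L.

V ≈ 8.28 × 10^5 L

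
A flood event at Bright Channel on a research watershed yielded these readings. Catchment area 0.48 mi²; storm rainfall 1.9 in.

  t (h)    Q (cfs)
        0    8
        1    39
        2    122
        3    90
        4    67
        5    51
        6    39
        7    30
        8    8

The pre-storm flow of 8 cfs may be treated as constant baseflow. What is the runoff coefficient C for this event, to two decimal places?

C ≈ 0.65

ΣQ_DR = 382.0 cfs; V = ΣQ_DR·Δt = 1.375 × 10^6 ft³.
Runoff depth d = V / A = 1.233 in.
C = d / P = 1.233 / 1.9 = 0.65.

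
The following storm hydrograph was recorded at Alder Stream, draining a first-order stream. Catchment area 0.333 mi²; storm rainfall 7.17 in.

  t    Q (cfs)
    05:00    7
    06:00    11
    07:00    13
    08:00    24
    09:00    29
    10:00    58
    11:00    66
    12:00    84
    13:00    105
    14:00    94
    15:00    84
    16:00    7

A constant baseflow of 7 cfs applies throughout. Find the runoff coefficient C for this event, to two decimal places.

C ≈ 0.32

ΣQ_DR = 498.0 cfs; V = ΣQ_DR·Δt = 1.793 × 10^6 ft³.
Runoff depth d = V / A = 2.317 in.
C = d / P = 2.317 / 7.17 = 0.32.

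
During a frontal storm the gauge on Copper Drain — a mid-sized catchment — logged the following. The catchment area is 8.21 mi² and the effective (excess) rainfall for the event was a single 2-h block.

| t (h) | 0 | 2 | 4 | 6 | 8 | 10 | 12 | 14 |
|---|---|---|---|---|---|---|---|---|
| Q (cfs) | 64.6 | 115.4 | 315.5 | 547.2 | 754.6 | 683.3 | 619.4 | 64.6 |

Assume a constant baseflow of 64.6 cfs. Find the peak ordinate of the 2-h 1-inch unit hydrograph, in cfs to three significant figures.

Direct runoff: 0.0, 50.8, 250.9, 482.6, 690.0, 618.7, 554.8, 0.0 cfs; ΣQ_DR = 2648 cfs, peak = 690.0 cfs.
Runoff depth d = ΣQ_DR·Δt / A = 2648 × 7200 / (8.21 mi²) = 0.9995 in.
The 1-inch UH is the DRH scaled by (1 in)/d, so U_p = 690.0 × 1/0.9995 = 690 cfs.

U_p ≈ 690 cfs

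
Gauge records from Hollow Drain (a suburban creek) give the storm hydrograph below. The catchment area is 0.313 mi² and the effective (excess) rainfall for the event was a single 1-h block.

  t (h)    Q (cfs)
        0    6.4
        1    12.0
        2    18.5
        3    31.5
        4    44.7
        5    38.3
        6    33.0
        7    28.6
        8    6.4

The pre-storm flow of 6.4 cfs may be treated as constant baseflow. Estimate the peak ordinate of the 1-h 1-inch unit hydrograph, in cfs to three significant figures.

Direct runoff: 0.0, 5.6, 12.1, 25.1, 38.3, 31.9, 26.6, 22.2, 0.0 cfs; ΣQ_DR = 161.8 cfs, peak = 38.3 cfs.
Runoff depth d = ΣQ_DR·Δt / A = 161.8 × 3600 / (0.313 mi²) = 0.8010 in.
The 1-inch UH is the DRH scaled by (1 in)/d, so U_p = 38.3 × 1/0.8010 = 47.8 cfs.

U_p ≈ 47.8 cfs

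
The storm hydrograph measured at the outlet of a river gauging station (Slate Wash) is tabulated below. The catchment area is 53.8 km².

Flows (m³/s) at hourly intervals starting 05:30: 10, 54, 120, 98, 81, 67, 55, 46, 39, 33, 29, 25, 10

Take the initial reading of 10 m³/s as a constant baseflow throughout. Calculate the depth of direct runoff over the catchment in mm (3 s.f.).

Direct runoff: 0.0, 44.0, 110.0, 88.0, 71.0, 57.0, 45.0, 36.0, 29.0, 23.0, 19.0, 15.0, 0.0 m³/s; ΣQ_DR = 537.0 m³/s.
V = ΣQ_DR · Δt = 537.0 × 3600 s = 1.933 × 10^6 m³.
Over A = 53.8 km², depth = V / A = 35.9 mm.

d ≈ 35.9 mm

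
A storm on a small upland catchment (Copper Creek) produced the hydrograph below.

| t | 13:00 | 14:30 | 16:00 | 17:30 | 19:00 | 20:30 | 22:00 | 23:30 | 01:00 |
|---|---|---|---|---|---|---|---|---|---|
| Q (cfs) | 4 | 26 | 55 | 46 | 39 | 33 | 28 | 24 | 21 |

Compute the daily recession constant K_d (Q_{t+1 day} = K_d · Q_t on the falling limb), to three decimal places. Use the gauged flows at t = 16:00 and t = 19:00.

Between t = 16:00 and t = 19:00 the flow falls from 55 to 39 cfs over 2×1.5 h = 3 h.
Per-interval ratio K = (39/55)^(1/2) = 0.8421; K_d = K^(24/1.5) = 0.064.

K_d ≈ 0.064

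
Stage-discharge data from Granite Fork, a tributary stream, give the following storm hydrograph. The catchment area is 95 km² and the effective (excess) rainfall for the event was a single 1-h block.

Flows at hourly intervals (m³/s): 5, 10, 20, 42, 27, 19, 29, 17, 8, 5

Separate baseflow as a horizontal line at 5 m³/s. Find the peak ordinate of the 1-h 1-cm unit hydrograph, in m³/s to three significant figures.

U_p ≈ 74.0 m³/s

Direct runoff: 0.0, 5.0, 15.0, 37.0, 22.0, 14.0, 24.0, 12.0, 3.0, 0.0 m³/s; ΣQ_DR = 132.0 m³/s, peak = 37.0 m³/s.
Runoff depth d = ΣQ_DR·Δt / A = 132.0 × 3600 / (95 km²) = 5.002 mm.
The 1-cm UH is the DRH scaled by (10 mm)/d, so U_p = 37.0 × 10/5.002 = 74.0 m³/s.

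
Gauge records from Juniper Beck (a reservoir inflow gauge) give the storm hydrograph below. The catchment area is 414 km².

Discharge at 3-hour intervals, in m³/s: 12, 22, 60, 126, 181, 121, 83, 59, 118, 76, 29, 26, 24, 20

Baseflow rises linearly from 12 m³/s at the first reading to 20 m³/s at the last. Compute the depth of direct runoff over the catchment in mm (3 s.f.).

d ≈ 19.1 mm

Direct runoff: 0.00, 9.38, 46.77, 112.15, 166.54, 105.92, 67.31, 42.69, 101.08, 58.46, 10.85, 7.23, 4.62, 0.00 m³/s; ΣQ_DR = 733.0 m³/s.
V = ΣQ_DR · Δt = 733.0 × 10800 s = 7.916 × 10^6 m³.
Over A = 414 km², depth = V / A = 19.1 mm.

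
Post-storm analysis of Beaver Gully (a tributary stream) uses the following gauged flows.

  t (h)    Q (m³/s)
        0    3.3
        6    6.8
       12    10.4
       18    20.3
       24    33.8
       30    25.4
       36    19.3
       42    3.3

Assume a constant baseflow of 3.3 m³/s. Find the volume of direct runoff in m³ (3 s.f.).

V ≈ 2.08 × 10^6 m³

Direct-runoff ordinates (Q − Q_b): 0.0, 3.5, 7.1, 17.0, 30.5, 22.1, 16.0, 0.0 m³/s.
ΣQ_DR = 96.20 m³/s.
With Δt = 6 h = 21600 s, V = ΣQ_DR · Δt = 96.20 × 21600 = 2.08 × 10^6 m³.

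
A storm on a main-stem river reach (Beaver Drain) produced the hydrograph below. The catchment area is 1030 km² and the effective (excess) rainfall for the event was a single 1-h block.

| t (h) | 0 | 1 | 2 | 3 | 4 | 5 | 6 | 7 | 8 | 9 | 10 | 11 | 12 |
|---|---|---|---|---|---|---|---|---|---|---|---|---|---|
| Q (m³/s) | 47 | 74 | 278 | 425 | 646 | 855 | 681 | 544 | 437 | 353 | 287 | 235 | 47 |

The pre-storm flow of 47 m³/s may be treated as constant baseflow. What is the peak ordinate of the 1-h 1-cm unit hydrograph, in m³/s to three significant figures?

U_p ≈ 538 m³/s

Direct runoff: 0.0, 27.0, 231.0, 378.0, 599.0, 808.0, 634.0, 497.0, 390.0, 306.0, 240.0, 188.0, 0.0 m³/s; ΣQ_DR = 4298 m³/s, peak = 808.0 m³/s.
Runoff depth d = ΣQ_DR·Δt / A = 4298 × 3600 / (1030 km²) = 15.02 mm.
The 1-cm UH is the DRH scaled by (10 mm)/d, so U_p = 808.0 × 10/15.02 = 538 m³/s.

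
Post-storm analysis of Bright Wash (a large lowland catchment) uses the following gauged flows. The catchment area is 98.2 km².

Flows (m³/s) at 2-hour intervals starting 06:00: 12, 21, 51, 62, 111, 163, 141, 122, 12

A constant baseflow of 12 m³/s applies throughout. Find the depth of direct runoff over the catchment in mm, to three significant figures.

Direct runoff: 0.0, 9.0, 39.0, 50.0, 99.0, 151.0, 129.0, 110.0, 0.0 m³/s; ΣQ_DR = 587.0 m³/s.
V = ΣQ_DR · Δt = 587.0 × 7200 s = 4.226 × 10^6 m³.
Over A = 98.2 km², depth = V / A = 43.0 mm.

d ≈ 43.0 mm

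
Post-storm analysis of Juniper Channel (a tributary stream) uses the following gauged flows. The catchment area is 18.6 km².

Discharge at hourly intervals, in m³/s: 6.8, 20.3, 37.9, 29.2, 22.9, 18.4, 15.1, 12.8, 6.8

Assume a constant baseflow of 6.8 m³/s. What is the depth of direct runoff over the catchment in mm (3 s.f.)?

d ≈ 21.1 mm

Direct runoff: 0.0, 13.5, 31.1, 22.4, 16.1, 11.6, 8.3, 6.0, 0.0 m³/s; ΣQ_DR = 109.0 m³/s.
V = ΣQ_DR · Δt = 109.0 × 3600 s = 3.924 × 10^5 m³.
Over A = 18.6 km², depth = V / A = 21.1 mm.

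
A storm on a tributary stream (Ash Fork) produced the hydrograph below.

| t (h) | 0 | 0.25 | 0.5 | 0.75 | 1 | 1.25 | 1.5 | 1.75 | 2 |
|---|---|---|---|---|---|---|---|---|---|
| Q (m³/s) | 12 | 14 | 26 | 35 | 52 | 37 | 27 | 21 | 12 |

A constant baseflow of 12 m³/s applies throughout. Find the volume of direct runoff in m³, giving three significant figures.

Direct-runoff ordinates (Q − Q_b): 0.0, 2.0, 14.0, 23.0, 40.0, 25.0, 15.0, 9.0, 0.0 m³/s.
ΣQ_DR = 128.0 m³/s.
With Δt = 0.25 h = 900 s, V = ΣQ_DR · Δt = 128.0 × 900 = 1.15 × 10^5 m³.

V ≈ 1.15 × 10^5 m³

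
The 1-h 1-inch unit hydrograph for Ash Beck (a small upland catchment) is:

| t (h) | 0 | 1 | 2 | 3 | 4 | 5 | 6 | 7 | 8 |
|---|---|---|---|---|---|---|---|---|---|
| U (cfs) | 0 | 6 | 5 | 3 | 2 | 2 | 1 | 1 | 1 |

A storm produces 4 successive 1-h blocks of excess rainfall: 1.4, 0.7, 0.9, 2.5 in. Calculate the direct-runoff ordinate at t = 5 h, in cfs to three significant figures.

By discrete convolution, Q_j = Σ (P_i / 1 in) · U_{j−i}.
At t = 5 h (j=5): Q = (1.4/1)·2 + (0.7/1)·2 + (0.9/1)·3 + (2.5/1)·5 = 19.4 cfs.

Q ≈ 19.4 cfs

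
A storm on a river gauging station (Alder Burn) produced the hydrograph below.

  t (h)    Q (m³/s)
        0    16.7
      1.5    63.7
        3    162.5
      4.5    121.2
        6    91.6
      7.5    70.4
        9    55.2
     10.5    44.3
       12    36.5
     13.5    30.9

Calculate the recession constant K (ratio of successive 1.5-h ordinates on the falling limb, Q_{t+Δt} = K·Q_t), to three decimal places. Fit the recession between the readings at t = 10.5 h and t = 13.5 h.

Using the recession-limb readings at t = 10.5 h and t = 13.5 h: Q falls from 44.3 to 30.9 m³/s over 2 intervals.
K = (Q₂/Q₁)^(1/2) = (30.9/44.3)^(1/2) = 0.835.

K ≈ 0.835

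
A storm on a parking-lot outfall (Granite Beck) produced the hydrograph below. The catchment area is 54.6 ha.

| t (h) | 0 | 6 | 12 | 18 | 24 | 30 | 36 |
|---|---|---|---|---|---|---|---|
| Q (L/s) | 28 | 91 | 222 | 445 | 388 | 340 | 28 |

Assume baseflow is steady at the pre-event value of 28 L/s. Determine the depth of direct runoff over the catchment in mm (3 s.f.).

d ≈ 53.2 mm

Direct runoff: 0.0, 63.0, 194.0, 417.0, 360.0, 312.0, 0.0 L/s; ΣQ_DR = 1346 L/s.
V = ΣQ_DR · Δt = 1346 × 21600 s = 2.907 × 10^7 L.
Over A = 54.6 ha, depth = V / A = 53.2 mm.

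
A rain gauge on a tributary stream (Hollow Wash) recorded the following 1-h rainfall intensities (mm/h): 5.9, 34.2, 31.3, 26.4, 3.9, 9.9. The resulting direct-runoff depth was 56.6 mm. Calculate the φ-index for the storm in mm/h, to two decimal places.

φ ≈ 11.77 mm/h

Only the 3 blocks with intensity above φ contribute runoff: 34.2, 31.3, 26.4 mm/h.
Σ(I−φ)·Δt = d  ⇒  (34.2+31.3+26.4 − 3φ)·1 = 56.6
φ = (91.90 − 56.6/1) / 3 = 11.77 mm/h.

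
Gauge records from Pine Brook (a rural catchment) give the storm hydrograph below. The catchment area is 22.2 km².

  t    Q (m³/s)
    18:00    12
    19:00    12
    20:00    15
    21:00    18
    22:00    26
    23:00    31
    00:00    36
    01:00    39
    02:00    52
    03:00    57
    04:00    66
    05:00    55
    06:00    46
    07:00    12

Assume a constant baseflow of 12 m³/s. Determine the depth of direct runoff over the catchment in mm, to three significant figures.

d ≈ 50.1 mm

Direct runoff: 0.0, 0.0, 3.0, 6.0, 14.0, 19.0, 24.0, 27.0, 40.0, 45.0, 54.0, 43.0, 34.0, 0.0 m³/s; ΣQ_DR = 309.0 m³/s.
V = ΣQ_DR · Δt = 309.0 × 3600 s = 1.112 × 10^6 m³.
Over A = 22.2 km², depth = V / A = 50.1 mm.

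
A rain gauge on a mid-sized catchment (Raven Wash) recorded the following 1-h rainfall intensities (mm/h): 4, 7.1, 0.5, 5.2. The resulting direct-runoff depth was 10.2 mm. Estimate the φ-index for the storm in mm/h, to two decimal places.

φ ≈ 2.03 mm/h

Only the 3 blocks with intensity above φ contribute runoff: 4, 7.1, 5.2 mm/h.
Σ(I−φ)·Δt = d  ⇒  (4+7.1+5.2 − 3φ)·1 = 10.2
φ = (16.30 − 10.2/1) / 3 = 2.03 mm/h.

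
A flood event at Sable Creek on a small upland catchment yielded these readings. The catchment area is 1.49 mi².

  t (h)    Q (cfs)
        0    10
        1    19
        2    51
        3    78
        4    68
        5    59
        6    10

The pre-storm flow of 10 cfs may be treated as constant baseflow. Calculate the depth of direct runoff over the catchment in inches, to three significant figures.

Direct runoff: 0.0, 9.0, 41.0, 68.0, 58.0, 49.0, 0.0 cfs; ΣQ_DR = 225.0 cfs.
V = ΣQ_DR · Δt = 225.0 × 3600 s = 8.100 × 10^5 ft³.
Over A = 1.49 mi², depth = V / A = 0.234 in.

d ≈ 0.234 in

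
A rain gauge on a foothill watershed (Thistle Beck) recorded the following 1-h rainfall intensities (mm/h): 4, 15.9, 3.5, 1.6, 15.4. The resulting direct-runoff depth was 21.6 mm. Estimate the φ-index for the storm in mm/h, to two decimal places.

φ ≈ 4.85 mm/h

Only the 2 blocks with intensity above φ contribute runoff: 15.9, 15.4 mm/h.
Σ(I−φ)·Δt = d  ⇒  (15.9+15.4 − 2φ)·1 = 21.6
φ = (31.30 − 21.6/1) / 2 = 4.85 mm/h.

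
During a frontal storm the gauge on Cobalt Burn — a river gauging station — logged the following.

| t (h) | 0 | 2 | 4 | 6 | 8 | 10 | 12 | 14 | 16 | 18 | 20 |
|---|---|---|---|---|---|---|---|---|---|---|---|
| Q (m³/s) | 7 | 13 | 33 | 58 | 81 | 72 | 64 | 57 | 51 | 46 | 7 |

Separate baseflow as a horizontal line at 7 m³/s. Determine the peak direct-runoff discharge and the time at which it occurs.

Q_p = 74.0 m³/s at t = 8 h

Subtracting baseflow gives direct-runoff ordinates: 0.0, 6.0, 26.0, 51.0, 74.0, 65.0, 57.0, 50.0, 44.0, 39.0, 0.0 m³/s.
The maximum is 74.0 m³/s, occurring at the reading for t = 8 h.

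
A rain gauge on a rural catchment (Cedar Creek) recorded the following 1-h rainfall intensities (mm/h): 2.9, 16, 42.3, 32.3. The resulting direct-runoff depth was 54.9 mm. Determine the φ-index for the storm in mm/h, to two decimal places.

Only the 3 blocks with intensity above φ contribute runoff: 16, 42.3, 32.3 mm/h.
Σ(I−φ)·Δt = d  ⇒  (16+42.3+32.3 − 3φ)·1 = 54.9
φ = (90.60 − 54.9/1) / 3 = 11.90 mm/h.

φ ≈ 11.90 mm/h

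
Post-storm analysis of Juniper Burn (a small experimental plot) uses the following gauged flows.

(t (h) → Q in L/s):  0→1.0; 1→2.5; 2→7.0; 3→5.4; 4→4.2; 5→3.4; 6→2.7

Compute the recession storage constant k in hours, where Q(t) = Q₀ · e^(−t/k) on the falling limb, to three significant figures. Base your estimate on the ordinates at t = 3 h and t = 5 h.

k ≈ 4.32 h

On the falling limb, Q drops from 5.4 to 3.4 L/s between t = 3 h and t = 5 h (Δt = 2 h).
k = −Δt / ln(Q₂/Q₁) = −2 / ln(3.4/5.4) = 4.32 h.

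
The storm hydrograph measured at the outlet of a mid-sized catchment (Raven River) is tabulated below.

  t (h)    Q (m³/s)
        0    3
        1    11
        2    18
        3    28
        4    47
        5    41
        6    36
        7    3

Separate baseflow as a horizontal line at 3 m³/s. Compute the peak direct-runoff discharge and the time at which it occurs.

Q_p = 44.0 m³/s at t = 4 h

Subtracting baseflow gives direct-runoff ordinates: 0.0, 8.0, 15.0, 25.0, 44.0, 38.0, 33.0, 0.0 m³/s.
The maximum is 44.0 m³/s, occurring at the reading for t = 4 h.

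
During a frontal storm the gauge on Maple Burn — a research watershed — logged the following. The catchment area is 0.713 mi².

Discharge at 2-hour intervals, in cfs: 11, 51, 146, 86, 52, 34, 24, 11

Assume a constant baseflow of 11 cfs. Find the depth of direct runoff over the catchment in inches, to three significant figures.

d ≈ 1.42 in

Direct runoff: 0.0, 40.0, 135.0, 75.0, 41.0, 23.0, 13.0, 0.0 cfs; ΣQ_DR = 327.0 cfs.
V = ΣQ_DR · Δt = 327.0 × 7200 s = 2.354 × 10^6 ft³.
Over A = 0.713 mi², depth = V / A = 1.42 in.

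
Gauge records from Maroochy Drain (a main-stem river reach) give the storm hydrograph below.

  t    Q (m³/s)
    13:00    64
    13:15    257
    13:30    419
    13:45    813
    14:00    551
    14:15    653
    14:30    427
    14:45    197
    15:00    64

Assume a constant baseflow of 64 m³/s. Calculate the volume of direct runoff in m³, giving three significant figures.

V ≈ 2.58 × 10^6 m³

Direct-runoff ordinates (Q − Q_b): 0.0, 193.0, 355.0, 749.0, 487.0, 589.0, 363.0, 133.0, 0.0 m³/s.
ΣQ_DR = 2869 m³/s.
With Δt = 0.25 h = 900 s, V = ΣQ_DR · Δt = 2869 × 900 = 2.58 × 10^6 m³.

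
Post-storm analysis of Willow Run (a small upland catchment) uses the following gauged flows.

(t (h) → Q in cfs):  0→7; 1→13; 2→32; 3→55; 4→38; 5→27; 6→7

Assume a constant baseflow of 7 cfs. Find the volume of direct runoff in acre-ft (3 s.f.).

V ≈ 10.7 acre-ft

Direct-runoff ordinates (Q − Q_b): 0.0, 6.0, 25.0, 48.0, 31.0, 20.0, 0.0 cfs.
ΣQ_DR = 130.0 cfs.
With Δt = 1 h = 3600 s, V = ΣQ_DR · Δt = 130.0 × 3600 = 4.68 × 10^5 ft³ = 10.7 acre-ft.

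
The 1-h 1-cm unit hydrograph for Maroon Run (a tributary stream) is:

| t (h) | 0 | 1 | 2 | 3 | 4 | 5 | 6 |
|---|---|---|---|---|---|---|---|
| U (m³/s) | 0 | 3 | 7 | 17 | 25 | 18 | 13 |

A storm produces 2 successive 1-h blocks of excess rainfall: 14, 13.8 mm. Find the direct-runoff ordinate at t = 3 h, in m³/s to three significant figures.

Q ≈ 33.5 m³/s

By discrete convolution, Q_j = Σ (P_i / 10 mm) · U_{j−i}.
At t = 3 h (j=3): Q = (14/10)·17 + (13.8/10)·7 = 33.5 m³/s.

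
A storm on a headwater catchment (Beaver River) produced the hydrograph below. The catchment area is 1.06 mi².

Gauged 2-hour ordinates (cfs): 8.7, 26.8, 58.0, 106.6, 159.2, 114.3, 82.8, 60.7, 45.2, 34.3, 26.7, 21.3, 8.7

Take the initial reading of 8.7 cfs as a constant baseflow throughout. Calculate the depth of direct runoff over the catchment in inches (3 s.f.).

d ≈ 1.87 in

Direct runoff: 0.0, 18.1, 49.3, 97.9, 150.5, 105.6, 74.1, 52.0, 36.5, 25.6, 18.0, 12.6, 0.0 cfs; ΣQ_DR = 640.2 cfs.
V = ΣQ_DR · Δt = 640.2 × 7200 s = 4.609 × 10^6 ft³.
Over A = 1.06 mi², depth = V / A = 1.87 in.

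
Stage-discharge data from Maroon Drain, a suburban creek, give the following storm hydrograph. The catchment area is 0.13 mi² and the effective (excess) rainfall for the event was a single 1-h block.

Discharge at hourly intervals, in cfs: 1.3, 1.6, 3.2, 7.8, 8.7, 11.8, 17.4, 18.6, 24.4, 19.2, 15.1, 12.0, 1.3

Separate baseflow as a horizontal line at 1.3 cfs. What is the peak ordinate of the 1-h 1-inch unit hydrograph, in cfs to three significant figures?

U_p ≈ 15.4 cfs

Direct runoff: 0.0, 0.3, 1.9, 6.5, 7.4, 10.5, 16.1, 17.3, 23.1, 17.9, 13.8, 10.7, 0.0 cfs; ΣQ_DR = 125.5 cfs, peak = 23.1 cfs.
Runoff depth d = ΣQ_DR·Δt / A = 125.5 × 3600 / (0.13 mi²) = 1.496 in.
The 1-inch UH is the DRH scaled by (1 in)/d, so U_p = 23.1 × 1/1.496 = 15.4 cfs.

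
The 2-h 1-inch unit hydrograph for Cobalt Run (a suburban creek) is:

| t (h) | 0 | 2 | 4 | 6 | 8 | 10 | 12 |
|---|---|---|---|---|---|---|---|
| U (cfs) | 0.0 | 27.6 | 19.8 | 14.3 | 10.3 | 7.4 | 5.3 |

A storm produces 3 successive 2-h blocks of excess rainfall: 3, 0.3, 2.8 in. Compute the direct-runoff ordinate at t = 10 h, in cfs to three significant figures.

By discrete convolution, Q_j = Σ (P_i / 1 in) · U_{j−i}.
At t = 10 h (j=5): Q = (3/1)·7.4 + (0.3/1)·10.3 + (2.8/1)·14.3 = 65.3 cfs.

Q ≈ 65.3 cfs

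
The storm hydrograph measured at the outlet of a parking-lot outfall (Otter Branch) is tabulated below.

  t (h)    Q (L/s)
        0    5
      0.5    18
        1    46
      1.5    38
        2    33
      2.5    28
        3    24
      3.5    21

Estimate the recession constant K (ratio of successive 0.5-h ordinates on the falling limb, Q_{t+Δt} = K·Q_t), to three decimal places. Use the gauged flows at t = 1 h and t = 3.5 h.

K ≈ 0.855

Using the recession-limb readings at t = 1 h and t = 3.5 h: Q falls from 46 to 21 L/s over 5 intervals.
K = (Q₂/Q₁)^(1/5) = (21/46)^(1/5) = 0.855.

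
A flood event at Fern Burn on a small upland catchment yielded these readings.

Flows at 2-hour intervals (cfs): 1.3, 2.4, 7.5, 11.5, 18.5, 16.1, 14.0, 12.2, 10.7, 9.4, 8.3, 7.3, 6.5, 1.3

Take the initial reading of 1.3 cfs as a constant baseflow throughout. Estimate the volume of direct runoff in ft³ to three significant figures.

Direct-runoff ordinates (Q − Q_b): 0.0, 1.1, 6.2, 10.2, 17.2, 14.8, 12.7, 10.9, 9.4, 8.1, 7.0, 6.0, 5.2, 0.0 cfs.
ΣQ_DR = 108.8 cfs.
With Δt = 2 h = 7200 s, V = ΣQ_DR · Δt = 108.8 × 7200 = 7.83 × 10^5 ft³.

V ≈ 7.83 × 10^5 ft³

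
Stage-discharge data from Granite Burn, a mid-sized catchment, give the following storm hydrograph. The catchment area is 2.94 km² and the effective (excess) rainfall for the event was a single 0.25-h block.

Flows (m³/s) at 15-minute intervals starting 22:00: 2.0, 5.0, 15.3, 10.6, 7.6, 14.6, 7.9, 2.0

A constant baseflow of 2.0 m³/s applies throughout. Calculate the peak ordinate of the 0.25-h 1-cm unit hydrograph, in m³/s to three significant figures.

Direct runoff: 0.0, 3.0, 13.3, 8.6, 5.6, 12.6, 5.9, 0.0 m³/s; ΣQ_DR = 49.00 m³/s, peak = 13.3 m³/s.
Runoff depth d = ΣQ_DR·Δt / A = 49.00 × 900 / (2.94 km²) = 15.00 mm.
The 1-cm UH is the DRH scaled by (10 mm)/d, so U_p = 13.3 × 10/15.00 = 8.87 m³/s.

U_p ≈ 8.87 m³/s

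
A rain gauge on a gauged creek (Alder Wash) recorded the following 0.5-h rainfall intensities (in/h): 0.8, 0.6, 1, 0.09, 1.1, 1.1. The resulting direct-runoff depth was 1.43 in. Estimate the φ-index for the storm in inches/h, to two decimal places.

Only the 5 blocks with intensity above φ contribute runoff: 0.8, 0.6, 1, 1.1, 1.1 in/h.
Σ(I−φ)·Δt = d  ⇒  (0.8+0.6+1+1.1+1.1 − 5φ)·0.5 = 1.43
φ = (4.600 − 1.43/0.5) / 5 = 0.35 in/h.

φ ≈ 0.35 in/h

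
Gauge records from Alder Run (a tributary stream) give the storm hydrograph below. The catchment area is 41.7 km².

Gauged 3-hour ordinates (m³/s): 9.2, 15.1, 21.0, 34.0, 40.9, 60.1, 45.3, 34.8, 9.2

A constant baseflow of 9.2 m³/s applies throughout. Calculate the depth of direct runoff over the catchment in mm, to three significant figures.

d ≈ 48.4 mm

Direct runoff: 0.0, 5.9, 11.8, 24.8, 31.7, 50.9, 36.1, 25.6, 0.0 m³/s; ΣQ_DR = 186.8 m³/s.
V = ΣQ_DR · Δt = 186.8 × 10800 s = 2.017 × 10^6 m³.
Over A = 41.7 km², depth = V / A = 48.4 mm.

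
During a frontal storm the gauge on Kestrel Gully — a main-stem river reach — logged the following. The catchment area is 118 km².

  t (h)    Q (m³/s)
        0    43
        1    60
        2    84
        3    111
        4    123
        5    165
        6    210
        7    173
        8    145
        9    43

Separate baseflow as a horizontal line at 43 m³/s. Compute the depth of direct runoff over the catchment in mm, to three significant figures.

d ≈ 22.2 mm

Direct runoff: 0.0, 17.0, 41.0, 68.0, 80.0, 122.0, 167.0, 130.0, 102.0, 0.0 m³/s; ΣQ_DR = 727.0 m³/s.
V = ΣQ_DR · Δt = 727.0 × 3600 s = 2.617 × 10^6 m³.
Over A = 118 km², depth = V / A = 22.2 mm.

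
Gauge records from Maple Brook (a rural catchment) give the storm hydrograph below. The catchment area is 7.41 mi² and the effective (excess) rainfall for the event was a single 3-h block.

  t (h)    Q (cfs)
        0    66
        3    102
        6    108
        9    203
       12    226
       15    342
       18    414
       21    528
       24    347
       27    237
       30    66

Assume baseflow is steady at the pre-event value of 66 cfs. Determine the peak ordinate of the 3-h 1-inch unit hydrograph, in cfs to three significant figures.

Direct runoff: 0.0, 36.0, 42.0, 137.0, 160.0, 276.0, 348.0, 462.0, 281.0, 171.0, 0.0 cfs; ΣQ_DR = 1913 cfs, peak = 462.0 cfs.
Runoff depth d = ΣQ_DR·Δt / A = 1913 × 10800 / (7.41 mi²) = 1.200 in.
The 1-inch UH is the DRH scaled by (1 in)/d, so U_p = 462.0 × 1/1.200 = 385 cfs.

U_p ≈ 385 cfs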